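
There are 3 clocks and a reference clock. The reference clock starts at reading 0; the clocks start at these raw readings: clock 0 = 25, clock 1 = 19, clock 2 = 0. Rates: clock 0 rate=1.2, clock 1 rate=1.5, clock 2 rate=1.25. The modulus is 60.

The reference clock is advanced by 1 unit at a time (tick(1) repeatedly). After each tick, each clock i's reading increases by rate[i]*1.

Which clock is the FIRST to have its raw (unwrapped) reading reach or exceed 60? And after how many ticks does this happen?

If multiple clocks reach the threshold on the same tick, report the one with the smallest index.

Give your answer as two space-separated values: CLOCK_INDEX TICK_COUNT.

clock 0: start=25, rate=1.2, needs 60-25 = 35; ticks = ceil(35/1.2) = ceil(29.1667) = 30; reading at tick 30 = 25 + 1.2*30 = 61.0000
clock 1: start=19, rate=1.5, needs 60-19 = 41; ticks = ceil(41/1.5) = ceil(27.3333) = 28; reading at tick 28 = 19 + 1.5*28 = 61.0000
clock 2: start=0, rate=1.25, needs 60-0 = 60; ticks = ceil(60/1.25) = ceil(48.0000) = 48; reading at tick 48 = 0 + 1.25*48 = 60.0000
Minimum tick count = 28; winners = [1]; smallest index = 1

Answer: 1 28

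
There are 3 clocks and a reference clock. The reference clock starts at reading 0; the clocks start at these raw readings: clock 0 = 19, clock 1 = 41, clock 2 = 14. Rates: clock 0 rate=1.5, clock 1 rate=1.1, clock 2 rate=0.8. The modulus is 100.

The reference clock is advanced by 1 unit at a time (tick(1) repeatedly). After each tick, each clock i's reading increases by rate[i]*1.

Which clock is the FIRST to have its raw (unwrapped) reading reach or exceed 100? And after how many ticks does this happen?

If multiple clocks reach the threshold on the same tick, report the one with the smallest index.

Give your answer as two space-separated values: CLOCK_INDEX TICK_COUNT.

Answer: 0 54

Derivation:
clock 0: start=19, rate=1.5, needs 100-19 = 81; ticks = ceil(81/1.5) = ceil(54.0000) = 54; reading at tick 54 = 19 + 1.5*54 = 100.0000
clock 1: start=41, rate=1.1, needs 100-41 = 59; ticks = ceil(59/1.1) = ceil(53.6364) = 54; reading at tick 54 = 41 + 1.1*54 = 100.4000
clock 2: start=14, rate=0.8, needs 100-14 = 86; ticks = ceil(86/0.8) = ceil(107.5000) = 108; reading at tick 108 = 14 + 0.8*108 = 100.4000
Minimum tick count = 54; winners = [0, 1]; smallest index = 0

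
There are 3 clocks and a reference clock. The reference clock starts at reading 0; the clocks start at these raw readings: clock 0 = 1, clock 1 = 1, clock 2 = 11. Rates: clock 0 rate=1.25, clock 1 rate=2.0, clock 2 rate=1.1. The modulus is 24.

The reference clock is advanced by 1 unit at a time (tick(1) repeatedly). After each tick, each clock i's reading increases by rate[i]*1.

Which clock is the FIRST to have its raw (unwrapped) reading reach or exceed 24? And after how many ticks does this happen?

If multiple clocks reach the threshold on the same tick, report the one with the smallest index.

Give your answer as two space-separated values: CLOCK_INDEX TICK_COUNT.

Answer: 1 12

Derivation:
clock 0: start=1, rate=1.25, needs 24-1 = 23; ticks = ceil(23/1.25) = ceil(18.4000) = 19; reading at tick 19 = 1 + 1.25*19 = 24.7500
clock 1: start=1, rate=2.0, needs 24-1 = 23; ticks = ceil(23/2.0) = ceil(11.5000) = 12; reading at tick 12 = 1 + 2.0*12 = 25.0000
clock 2: start=11, rate=1.1, needs 24-11 = 13; ticks = ceil(13/1.1) = ceil(11.8182) = 12; reading at tick 12 = 11 + 1.1*12 = 24.2000
Minimum tick count = 12; winners = [1, 2]; smallest index = 1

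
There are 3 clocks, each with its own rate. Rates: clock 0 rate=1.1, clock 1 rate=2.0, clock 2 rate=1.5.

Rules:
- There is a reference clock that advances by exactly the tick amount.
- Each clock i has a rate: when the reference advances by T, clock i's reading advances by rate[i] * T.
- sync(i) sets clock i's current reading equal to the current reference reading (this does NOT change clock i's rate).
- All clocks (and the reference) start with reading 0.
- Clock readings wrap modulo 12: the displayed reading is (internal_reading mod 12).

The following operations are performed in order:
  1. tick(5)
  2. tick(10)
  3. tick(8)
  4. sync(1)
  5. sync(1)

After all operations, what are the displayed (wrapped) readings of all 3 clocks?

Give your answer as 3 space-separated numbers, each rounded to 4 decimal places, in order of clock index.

After op 1 tick(5): ref=5.0000 raw=[5.5000 10.0000 7.5000]
After op 2 tick(10): ref=15.0000 raw=[16.5000 30.0000 22.5000]
After op 3 tick(8): ref=23.0000 raw=[25.3000 46.0000 34.5000]
After op 4 sync(1): ref=23.0000 raw=[25.3000 23.0000 34.5000]
After op 5 sync(1): ref=23.0000 raw=[25.3000 23.0000 34.5000]
Wrap final raw readings (mod 12): 25.3000 mod 12 = 1.3000; 23.0000 mod 12 = 11.0000; 34.5000 mod 12 = 10.5000

Answer: 1.3000 11.0000 10.5000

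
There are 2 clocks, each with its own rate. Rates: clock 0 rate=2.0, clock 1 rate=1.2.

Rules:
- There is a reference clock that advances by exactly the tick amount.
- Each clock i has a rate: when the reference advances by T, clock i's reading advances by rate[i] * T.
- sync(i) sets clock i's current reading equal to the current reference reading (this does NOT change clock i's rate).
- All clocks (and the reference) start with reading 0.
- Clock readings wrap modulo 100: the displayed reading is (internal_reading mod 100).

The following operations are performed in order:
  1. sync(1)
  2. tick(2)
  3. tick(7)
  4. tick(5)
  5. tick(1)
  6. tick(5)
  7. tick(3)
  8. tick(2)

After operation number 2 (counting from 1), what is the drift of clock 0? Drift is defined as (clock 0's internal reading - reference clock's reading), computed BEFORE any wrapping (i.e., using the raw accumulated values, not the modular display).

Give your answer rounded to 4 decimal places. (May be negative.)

Answer: 2.0000

Derivation:
After op 1 sync(1): ref=0.0000 raw=[0.0000 0.0000]
After op 2 tick(2): ref=2.0000 raw=[4.0000 2.4000]
Drift of clock 0 after op 2: 4.0000 - 2.0000 = 2.0000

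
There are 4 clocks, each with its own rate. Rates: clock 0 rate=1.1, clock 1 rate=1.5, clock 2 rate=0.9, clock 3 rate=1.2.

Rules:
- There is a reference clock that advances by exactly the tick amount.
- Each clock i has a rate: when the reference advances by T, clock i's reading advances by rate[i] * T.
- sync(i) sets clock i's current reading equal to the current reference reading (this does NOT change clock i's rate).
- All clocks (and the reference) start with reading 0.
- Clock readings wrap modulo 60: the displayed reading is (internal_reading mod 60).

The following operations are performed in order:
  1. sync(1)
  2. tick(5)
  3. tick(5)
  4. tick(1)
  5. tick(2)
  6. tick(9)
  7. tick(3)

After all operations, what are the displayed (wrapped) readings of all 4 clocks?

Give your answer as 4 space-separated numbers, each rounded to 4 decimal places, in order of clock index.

Answer: 27.5000 37.5000 22.5000 30.0000

Derivation:
After op 1 sync(1): ref=0.0000 raw=[0.0000 0.0000 0.0000 0.0000]
After op 2 tick(5): ref=5.0000 raw=[5.5000 7.5000 4.5000 6.0000]
After op 3 tick(5): ref=10.0000 raw=[11.0000 15.0000 9.0000 12.0000]
After op 4 tick(1): ref=11.0000 raw=[12.1000 16.5000 9.9000 13.2000]
After op 5 tick(2): ref=13.0000 raw=[14.3000 19.5000 11.7000 15.6000]
After op 6 tick(9): ref=22.0000 raw=[24.2000 33.0000 19.8000 26.4000]
After op 7 tick(3): ref=25.0000 raw=[27.5000 37.5000 22.5000 30.0000]
Wrap final raw readings (mod 60): 27.5000 mod 60 = 27.5000; 37.5000 mod 60 = 37.5000; 22.5000 mod 60 = 22.5000; 30.0000 mod 60 = 30.0000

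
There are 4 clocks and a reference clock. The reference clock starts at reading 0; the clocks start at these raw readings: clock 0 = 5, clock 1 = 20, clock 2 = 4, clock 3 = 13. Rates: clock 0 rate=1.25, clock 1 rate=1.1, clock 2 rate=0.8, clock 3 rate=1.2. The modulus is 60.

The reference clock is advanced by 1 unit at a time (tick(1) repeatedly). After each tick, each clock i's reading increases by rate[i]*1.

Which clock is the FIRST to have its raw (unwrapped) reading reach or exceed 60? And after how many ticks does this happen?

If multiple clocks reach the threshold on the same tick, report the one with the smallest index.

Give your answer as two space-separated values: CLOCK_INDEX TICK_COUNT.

Answer: 1 37

Derivation:
clock 0: start=5, rate=1.25, needs 60-5 = 55; ticks = ceil(55/1.25) = ceil(44.0000) = 44; reading at tick 44 = 5 + 1.25*44 = 60.0000
clock 1: start=20, rate=1.1, needs 60-20 = 40; ticks = ceil(40/1.1) = ceil(36.3636) = 37; reading at tick 37 = 20 + 1.1*37 = 60.7000
clock 2: start=4, rate=0.8, needs 60-4 = 56; ticks = ceil(56/0.8) = ceil(70.0000) = 70; reading at tick 70 = 4 + 0.8*70 = 60.0000
clock 3: start=13, rate=1.2, needs 60-13 = 47; ticks = ceil(47/1.2) = ceil(39.1667) = 40; reading at tick 40 = 13 + 1.2*40 = 61.0000
Minimum tick count = 37; winners = [1]; smallest index = 1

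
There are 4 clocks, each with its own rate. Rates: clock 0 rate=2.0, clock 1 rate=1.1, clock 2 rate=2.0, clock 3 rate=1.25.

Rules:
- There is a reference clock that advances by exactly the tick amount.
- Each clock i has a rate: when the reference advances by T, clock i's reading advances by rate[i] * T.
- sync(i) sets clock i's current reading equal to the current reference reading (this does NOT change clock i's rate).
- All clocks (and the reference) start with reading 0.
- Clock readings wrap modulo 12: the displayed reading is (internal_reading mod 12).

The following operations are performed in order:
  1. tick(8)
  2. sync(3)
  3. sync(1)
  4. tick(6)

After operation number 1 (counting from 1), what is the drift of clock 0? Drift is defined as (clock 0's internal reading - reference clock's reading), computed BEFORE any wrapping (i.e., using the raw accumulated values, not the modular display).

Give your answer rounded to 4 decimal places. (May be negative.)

Answer: 8.0000

Derivation:
After op 1 tick(8): ref=8.0000 raw=[16.0000 8.8000 16.0000 10.0000]
Drift of clock 0 after op 1: 16.0000 - 8.0000 = 8.0000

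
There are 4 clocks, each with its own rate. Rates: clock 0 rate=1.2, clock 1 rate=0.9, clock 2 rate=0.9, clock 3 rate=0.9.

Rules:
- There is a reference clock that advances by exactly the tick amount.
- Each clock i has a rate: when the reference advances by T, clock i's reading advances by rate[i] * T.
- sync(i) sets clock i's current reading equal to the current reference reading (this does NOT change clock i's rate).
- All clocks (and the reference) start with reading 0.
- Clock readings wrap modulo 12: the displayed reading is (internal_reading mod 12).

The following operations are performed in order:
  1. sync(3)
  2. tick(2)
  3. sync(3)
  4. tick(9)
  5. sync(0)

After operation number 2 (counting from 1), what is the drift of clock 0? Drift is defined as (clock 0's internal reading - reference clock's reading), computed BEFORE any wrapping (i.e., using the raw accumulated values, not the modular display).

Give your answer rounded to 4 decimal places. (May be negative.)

After op 1 sync(3): ref=0.0000 raw=[0.0000 0.0000 0.0000 0.0000]
After op 2 tick(2): ref=2.0000 raw=[2.4000 1.8000 1.8000 1.8000]
Drift of clock 0 after op 2: 2.4000 - 2.0000 = 0.4000

Answer: 0.4000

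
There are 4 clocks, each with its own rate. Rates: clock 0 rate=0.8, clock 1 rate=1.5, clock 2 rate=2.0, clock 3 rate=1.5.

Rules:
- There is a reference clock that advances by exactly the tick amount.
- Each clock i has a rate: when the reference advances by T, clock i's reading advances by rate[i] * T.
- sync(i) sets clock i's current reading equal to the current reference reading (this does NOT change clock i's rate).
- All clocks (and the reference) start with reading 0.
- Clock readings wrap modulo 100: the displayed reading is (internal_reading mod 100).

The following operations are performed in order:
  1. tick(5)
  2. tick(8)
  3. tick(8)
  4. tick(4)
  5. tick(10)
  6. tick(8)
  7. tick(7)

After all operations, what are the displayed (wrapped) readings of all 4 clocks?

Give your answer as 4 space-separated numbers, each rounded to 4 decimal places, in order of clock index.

Answer: 40.0000 75.0000 0.0000 75.0000

Derivation:
After op 1 tick(5): ref=5.0000 raw=[4.0000 7.5000 10.0000 7.5000]
After op 2 tick(8): ref=13.0000 raw=[10.4000 19.5000 26.0000 19.5000]
After op 3 tick(8): ref=21.0000 raw=[16.8000 31.5000 42.0000 31.5000]
After op 4 tick(4): ref=25.0000 raw=[20.0000 37.5000 50.0000 37.5000]
After op 5 tick(10): ref=35.0000 raw=[28.0000 52.5000 70.0000 52.5000]
After op 6 tick(8): ref=43.0000 raw=[34.4000 64.5000 86.0000 64.5000]
After op 7 tick(7): ref=50.0000 raw=[40.0000 75.0000 100.0000 75.0000]
Wrap final raw readings (mod 100): 40.0000 mod 100 = 40.0000; 75.0000 mod 100 = 75.0000; 100.0000 mod 100 = 0.0000; 75.0000 mod 100 = 75.0000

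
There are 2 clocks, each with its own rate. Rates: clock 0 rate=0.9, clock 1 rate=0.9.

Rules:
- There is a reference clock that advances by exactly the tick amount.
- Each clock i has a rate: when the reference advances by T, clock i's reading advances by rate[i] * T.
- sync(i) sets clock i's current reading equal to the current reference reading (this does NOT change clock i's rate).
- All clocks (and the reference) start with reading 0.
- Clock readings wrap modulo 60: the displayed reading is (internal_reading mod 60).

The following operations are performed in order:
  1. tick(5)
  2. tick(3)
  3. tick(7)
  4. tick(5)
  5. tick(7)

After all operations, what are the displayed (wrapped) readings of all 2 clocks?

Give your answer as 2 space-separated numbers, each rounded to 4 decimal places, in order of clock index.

Answer: 24.3000 24.3000

Derivation:
After op 1 tick(5): ref=5.0000 raw=[4.5000 4.5000]
After op 2 tick(3): ref=8.0000 raw=[7.2000 7.2000]
After op 3 tick(7): ref=15.0000 raw=[13.5000 13.5000]
After op 4 tick(5): ref=20.0000 raw=[18.0000 18.0000]
After op 5 tick(7): ref=27.0000 raw=[24.3000 24.3000]
Wrap final raw readings (mod 60): 24.3000 mod 60 = 24.3000; 24.3000 mod 60 = 24.3000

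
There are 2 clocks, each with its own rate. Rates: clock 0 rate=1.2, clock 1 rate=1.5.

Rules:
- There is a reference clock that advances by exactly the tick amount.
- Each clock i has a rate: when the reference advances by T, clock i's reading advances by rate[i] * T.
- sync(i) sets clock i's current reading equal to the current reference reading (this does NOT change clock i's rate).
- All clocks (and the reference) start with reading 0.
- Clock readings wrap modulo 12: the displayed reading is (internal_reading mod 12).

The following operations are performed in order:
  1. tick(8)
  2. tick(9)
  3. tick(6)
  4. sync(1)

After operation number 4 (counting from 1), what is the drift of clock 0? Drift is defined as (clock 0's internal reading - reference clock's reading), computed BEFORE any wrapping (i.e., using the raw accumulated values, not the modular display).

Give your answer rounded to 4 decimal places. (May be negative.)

After op 1 tick(8): ref=8.0000 raw=[9.6000 12.0000]
After op 2 tick(9): ref=17.0000 raw=[20.4000 25.5000]
After op 3 tick(6): ref=23.0000 raw=[27.6000 34.5000]
After op 4 sync(1): ref=23.0000 raw=[27.6000 23.0000]
Drift of clock 0 after op 4: 27.6000 - 23.0000 = 4.6000

Answer: 4.6000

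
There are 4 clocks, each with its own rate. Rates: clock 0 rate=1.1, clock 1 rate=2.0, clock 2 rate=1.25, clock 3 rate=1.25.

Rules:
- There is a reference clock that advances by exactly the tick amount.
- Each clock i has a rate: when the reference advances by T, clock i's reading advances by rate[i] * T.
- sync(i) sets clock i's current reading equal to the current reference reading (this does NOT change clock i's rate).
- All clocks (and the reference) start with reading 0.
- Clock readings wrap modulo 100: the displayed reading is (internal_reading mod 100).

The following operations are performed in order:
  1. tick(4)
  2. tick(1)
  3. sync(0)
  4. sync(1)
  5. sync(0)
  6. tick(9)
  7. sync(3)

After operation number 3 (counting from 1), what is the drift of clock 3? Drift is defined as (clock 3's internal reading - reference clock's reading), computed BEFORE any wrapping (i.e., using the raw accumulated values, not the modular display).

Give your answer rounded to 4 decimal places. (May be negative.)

Answer: 1.2500

Derivation:
After op 1 tick(4): ref=4.0000 raw=[4.4000 8.0000 5.0000 5.0000]
After op 2 tick(1): ref=5.0000 raw=[5.5000 10.0000 6.2500 6.2500]
After op 3 sync(0): ref=5.0000 raw=[5.0000 10.0000 6.2500 6.2500]
Drift of clock 3 after op 3: 6.2500 - 5.0000 = 1.2500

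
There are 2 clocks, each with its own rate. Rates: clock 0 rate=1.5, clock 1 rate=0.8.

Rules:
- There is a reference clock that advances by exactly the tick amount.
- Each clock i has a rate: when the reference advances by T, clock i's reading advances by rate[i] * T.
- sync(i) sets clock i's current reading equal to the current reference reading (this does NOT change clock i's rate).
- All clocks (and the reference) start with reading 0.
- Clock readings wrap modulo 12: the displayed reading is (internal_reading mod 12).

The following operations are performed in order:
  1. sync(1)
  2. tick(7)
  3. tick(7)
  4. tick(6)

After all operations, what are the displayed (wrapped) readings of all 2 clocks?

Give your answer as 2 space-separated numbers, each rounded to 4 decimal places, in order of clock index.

After op 1 sync(1): ref=0.0000 raw=[0.0000 0.0000]
After op 2 tick(7): ref=7.0000 raw=[10.5000 5.6000]
After op 3 tick(7): ref=14.0000 raw=[21.0000 11.2000]
After op 4 tick(6): ref=20.0000 raw=[30.0000 16.0000]
Wrap final raw readings (mod 12): 30.0000 mod 12 = 6.0000; 16.0000 mod 12 = 4.0000

Answer: 6.0000 4.0000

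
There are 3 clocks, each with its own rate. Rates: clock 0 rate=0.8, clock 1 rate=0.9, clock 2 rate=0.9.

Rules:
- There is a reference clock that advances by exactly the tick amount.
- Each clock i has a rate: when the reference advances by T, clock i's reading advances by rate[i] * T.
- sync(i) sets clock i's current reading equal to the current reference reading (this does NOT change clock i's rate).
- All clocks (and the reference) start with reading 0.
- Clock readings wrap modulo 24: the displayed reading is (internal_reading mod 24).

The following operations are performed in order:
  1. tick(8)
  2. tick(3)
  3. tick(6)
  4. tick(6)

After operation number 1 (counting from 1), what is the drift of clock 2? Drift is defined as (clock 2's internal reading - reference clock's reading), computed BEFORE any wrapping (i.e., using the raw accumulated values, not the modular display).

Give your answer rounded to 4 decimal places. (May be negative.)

After op 1 tick(8): ref=8.0000 raw=[6.4000 7.2000 7.2000]
Drift of clock 2 after op 1: 7.2000 - 8.0000 = -0.8000

Answer: -0.8000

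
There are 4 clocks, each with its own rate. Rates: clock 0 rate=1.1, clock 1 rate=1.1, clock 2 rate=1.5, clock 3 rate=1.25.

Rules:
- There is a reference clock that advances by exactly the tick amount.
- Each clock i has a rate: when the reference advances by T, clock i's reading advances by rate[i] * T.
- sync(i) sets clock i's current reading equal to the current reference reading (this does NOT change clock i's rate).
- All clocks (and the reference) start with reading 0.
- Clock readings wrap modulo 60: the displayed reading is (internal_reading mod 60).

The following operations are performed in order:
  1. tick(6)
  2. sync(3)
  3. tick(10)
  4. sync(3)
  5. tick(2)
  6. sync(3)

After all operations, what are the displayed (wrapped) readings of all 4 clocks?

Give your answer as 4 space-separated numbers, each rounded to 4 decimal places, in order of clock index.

After op 1 tick(6): ref=6.0000 raw=[6.6000 6.6000 9.0000 7.5000]
After op 2 sync(3): ref=6.0000 raw=[6.6000 6.6000 9.0000 6.0000]
After op 3 tick(10): ref=16.0000 raw=[17.6000 17.6000 24.0000 18.5000]
After op 4 sync(3): ref=16.0000 raw=[17.6000 17.6000 24.0000 16.0000]
After op 5 tick(2): ref=18.0000 raw=[19.8000 19.8000 27.0000 18.5000]
After op 6 sync(3): ref=18.0000 raw=[19.8000 19.8000 27.0000 18.0000]
Wrap final raw readings (mod 60): 19.8000 mod 60 = 19.8000; 19.8000 mod 60 = 19.8000; 27.0000 mod 60 = 27.0000; 18.0000 mod 60 = 18.0000

Answer: 19.8000 19.8000 27.0000 18.0000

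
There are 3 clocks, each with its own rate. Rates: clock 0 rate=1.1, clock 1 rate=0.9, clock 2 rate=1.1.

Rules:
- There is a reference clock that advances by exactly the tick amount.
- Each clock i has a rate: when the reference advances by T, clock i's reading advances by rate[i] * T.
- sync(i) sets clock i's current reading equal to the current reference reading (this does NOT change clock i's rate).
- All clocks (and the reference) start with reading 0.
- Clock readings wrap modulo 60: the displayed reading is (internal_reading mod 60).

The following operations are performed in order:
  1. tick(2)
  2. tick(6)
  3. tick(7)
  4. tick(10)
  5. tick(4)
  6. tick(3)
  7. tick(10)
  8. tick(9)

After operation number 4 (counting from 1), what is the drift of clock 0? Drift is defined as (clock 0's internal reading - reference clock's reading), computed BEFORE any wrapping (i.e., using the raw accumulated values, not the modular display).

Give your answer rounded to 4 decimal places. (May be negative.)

After op 1 tick(2): ref=2.0000 raw=[2.2000 1.8000 2.2000]
After op 2 tick(6): ref=8.0000 raw=[8.8000 7.2000 8.8000]
After op 3 tick(7): ref=15.0000 raw=[16.5000 13.5000 16.5000]
After op 4 tick(10): ref=25.0000 raw=[27.5000 22.5000 27.5000]
Drift of clock 0 after op 4: 27.5000 - 25.0000 = 2.5000

Answer: 2.5000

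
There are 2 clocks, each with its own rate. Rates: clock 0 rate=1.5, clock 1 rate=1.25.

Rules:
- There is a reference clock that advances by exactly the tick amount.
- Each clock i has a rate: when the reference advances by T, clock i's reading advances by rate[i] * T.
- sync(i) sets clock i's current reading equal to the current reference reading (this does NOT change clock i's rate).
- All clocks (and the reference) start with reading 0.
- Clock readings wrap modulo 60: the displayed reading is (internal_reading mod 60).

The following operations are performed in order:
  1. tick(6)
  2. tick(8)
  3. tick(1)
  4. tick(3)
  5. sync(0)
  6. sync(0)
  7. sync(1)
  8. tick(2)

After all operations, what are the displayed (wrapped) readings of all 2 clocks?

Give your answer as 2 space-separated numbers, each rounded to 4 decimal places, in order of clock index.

After op 1 tick(6): ref=6.0000 raw=[9.0000 7.5000]
After op 2 tick(8): ref=14.0000 raw=[21.0000 17.5000]
After op 3 tick(1): ref=15.0000 raw=[22.5000 18.7500]
After op 4 tick(3): ref=18.0000 raw=[27.0000 22.5000]
After op 5 sync(0): ref=18.0000 raw=[18.0000 22.5000]
After op 6 sync(0): ref=18.0000 raw=[18.0000 22.5000]
After op 7 sync(1): ref=18.0000 raw=[18.0000 18.0000]
After op 8 tick(2): ref=20.0000 raw=[21.0000 20.5000]
Wrap final raw readings (mod 60): 21.0000 mod 60 = 21.0000; 20.5000 mod 60 = 20.5000

Answer: 21.0000 20.5000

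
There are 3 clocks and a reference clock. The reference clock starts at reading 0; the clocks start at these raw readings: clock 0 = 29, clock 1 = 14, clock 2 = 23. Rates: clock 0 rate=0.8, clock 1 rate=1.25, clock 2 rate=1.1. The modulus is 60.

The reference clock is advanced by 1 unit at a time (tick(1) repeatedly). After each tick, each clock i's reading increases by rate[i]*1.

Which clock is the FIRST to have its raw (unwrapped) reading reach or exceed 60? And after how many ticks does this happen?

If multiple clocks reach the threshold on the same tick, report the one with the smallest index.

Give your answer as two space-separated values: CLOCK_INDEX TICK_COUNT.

clock 0: start=29, rate=0.8, needs 60-29 = 31; ticks = ceil(31/0.8) = ceil(38.7500) = 39; reading at tick 39 = 29 + 0.8*39 = 60.2000
clock 1: start=14, rate=1.25, needs 60-14 = 46; ticks = ceil(46/1.25) = ceil(36.8000) = 37; reading at tick 37 = 14 + 1.25*37 = 60.2500
clock 2: start=23, rate=1.1, needs 60-23 = 37; ticks = ceil(37/1.1) = ceil(33.6364) = 34; reading at tick 34 = 23 + 1.1*34 = 60.4000
Minimum tick count = 34; winners = [2]; smallest index = 2

Answer: 2 34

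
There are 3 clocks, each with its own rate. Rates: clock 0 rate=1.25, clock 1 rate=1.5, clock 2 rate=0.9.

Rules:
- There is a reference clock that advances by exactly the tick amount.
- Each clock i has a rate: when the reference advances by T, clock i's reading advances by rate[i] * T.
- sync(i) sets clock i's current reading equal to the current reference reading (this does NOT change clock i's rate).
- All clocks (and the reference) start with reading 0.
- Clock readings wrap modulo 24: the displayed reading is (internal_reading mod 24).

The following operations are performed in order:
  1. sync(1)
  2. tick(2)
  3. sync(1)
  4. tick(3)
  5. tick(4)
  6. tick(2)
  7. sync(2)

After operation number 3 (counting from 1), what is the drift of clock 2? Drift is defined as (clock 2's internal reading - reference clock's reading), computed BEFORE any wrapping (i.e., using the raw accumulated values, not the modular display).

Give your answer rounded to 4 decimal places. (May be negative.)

After op 1 sync(1): ref=0.0000 raw=[0.0000 0.0000 0.0000]
After op 2 tick(2): ref=2.0000 raw=[2.5000 3.0000 1.8000]
After op 3 sync(1): ref=2.0000 raw=[2.5000 2.0000 1.8000]
Drift of clock 2 after op 3: 1.8000 - 2.0000 = -0.2000

Answer: -0.2000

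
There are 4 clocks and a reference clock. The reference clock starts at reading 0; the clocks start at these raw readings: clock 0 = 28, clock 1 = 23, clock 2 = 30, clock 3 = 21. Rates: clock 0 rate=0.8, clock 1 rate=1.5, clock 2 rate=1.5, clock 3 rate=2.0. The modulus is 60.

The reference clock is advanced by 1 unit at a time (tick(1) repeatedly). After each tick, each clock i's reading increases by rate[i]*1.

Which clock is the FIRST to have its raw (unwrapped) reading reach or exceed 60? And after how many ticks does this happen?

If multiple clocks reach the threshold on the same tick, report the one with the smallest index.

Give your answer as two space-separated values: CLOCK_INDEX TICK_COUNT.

clock 0: start=28, rate=0.8, needs 60-28 = 32; ticks = ceil(32/0.8) = ceil(40.0000) = 40; reading at tick 40 = 28 + 0.8*40 = 60.0000
clock 1: start=23, rate=1.5, needs 60-23 = 37; ticks = ceil(37/1.5) = ceil(24.6667) = 25; reading at tick 25 = 23 + 1.5*25 = 60.5000
clock 2: start=30, rate=1.5, needs 60-30 = 30; ticks = ceil(30/1.5) = ceil(20.0000) = 20; reading at tick 20 = 30 + 1.5*20 = 60.0000
clock 3: start=21, rate=2.0, needs 60-21 = 39; ticks = ceil(39/2.0) = ceil(19.5000) = 20; reading at tick 20 = 21 + 2.0*20 = 61.0000
Minimum tick count = 20; winners = [2, 3]; smallest index = 2

Answer: 2 20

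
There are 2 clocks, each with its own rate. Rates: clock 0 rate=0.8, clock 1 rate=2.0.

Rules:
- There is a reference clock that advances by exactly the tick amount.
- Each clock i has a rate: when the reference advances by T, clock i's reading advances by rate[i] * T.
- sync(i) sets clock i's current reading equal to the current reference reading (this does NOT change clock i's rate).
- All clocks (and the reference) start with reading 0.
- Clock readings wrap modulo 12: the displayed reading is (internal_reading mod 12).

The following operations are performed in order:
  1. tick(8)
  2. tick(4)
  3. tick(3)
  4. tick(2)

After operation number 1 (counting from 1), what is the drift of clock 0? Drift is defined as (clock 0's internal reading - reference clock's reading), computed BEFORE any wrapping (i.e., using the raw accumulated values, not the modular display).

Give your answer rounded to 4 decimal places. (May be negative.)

Answer: -1.6000

Derivation:
After op 1 tick(8): ref=8.0000 raw=[6.4000 16.0000]
Drift of clock 0 after op 1: 6.4000 - 8.0000 = -1.6000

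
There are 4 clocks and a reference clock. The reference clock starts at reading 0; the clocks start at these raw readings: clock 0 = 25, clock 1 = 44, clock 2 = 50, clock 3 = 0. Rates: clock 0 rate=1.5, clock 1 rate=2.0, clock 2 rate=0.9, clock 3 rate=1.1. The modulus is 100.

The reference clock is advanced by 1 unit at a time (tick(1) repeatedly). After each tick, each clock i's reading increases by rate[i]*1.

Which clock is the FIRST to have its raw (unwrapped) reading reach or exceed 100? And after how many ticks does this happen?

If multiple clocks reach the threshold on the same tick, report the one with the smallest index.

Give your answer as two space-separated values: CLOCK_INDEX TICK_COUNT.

clock 0: start=25, rate=1.5, needs 100-25 = 75; ticks = ceil(75/1.5) = ceil(50.0000) = 50; reading at tick 50 = 25 + 1.5*50 = 100.0000
clock 1: start=44, rate=2.0, needs 100-44 = 56; ticks = ceil(56/2.0) = ceil(28.0000) = 28; reading at tick 28 = 44 + 2.0*28 = 100.0000
clock 2: start=50, rate=0.9, needs 100-50 = 50; ticks = ceil(50/0.9) = ceil(55.5556) = 56; reading at tick 56 = 50 + 0.9*56 = 100.4000
clock 3: start=0, rate=1.1, needs 100-0 = 100; ticks = ceil(100/1.1) = ceil(90.9091) = 91; reading at tick 91 = 0 + 1.1*91 = 100.1000
Minimum tick count = 28; winners = [1]; smallest index = 1

Answer: 1 28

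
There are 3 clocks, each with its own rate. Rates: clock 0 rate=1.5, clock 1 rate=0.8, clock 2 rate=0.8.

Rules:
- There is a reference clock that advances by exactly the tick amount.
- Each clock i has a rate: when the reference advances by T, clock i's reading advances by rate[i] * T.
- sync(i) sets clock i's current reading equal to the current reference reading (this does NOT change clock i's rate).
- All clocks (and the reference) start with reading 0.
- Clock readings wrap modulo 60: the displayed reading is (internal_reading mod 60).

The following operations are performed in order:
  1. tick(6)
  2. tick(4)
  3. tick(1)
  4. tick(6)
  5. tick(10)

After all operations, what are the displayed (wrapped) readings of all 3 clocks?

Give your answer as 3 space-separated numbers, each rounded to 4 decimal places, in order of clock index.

Answer: 40.5000 21.6000 21.6000

Derivation:
After op 1 tick(6): ref=6.0000 raw=[9.0000 4.8000 4.8000]
After op 2 tick(4): ref=10.0000 raw=[15.0000 8.0000 8.0000]
After op 3 tick(1): ref=11.0000 raw=[16.5000 8.8000 8.8000]
After op 4 tick(6): ref=17.0000 raw=[25.5000 13.6000 13.6000]
After op 5 tick(10): ref=27.0000 raw=[40.5000 21.6000 21.6000]
Wrap final raw readings (mod 60): 40.5000 mod 60 = 40.5000; 21.6000 mod 60 = 21.6000; 21.6000 mod 60 = 21.6000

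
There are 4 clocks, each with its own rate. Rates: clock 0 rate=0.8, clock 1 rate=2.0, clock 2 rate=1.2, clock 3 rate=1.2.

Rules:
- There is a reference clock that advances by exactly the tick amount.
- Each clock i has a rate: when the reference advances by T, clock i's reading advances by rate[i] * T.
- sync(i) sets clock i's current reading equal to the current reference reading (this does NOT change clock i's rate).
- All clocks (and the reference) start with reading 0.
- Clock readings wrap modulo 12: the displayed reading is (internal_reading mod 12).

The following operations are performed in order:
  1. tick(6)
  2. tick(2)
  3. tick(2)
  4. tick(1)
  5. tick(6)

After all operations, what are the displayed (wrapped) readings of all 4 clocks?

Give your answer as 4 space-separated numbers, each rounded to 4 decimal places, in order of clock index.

Answer: 1.6000 10.0000 8.4000 8.4000

Derivation:
After op 1 tick(6): ref=6.0000 raw=[4.8000 12.0000 7.2000 7.2000]
After op 2 tick(2): ref=8.0000 raw=[6.4000 16.0000 9.6000 9.6000]
After op 3 tick(2): ref=10.0000 raw=[8.0000 20.0000 12.0000 12.0000]
After op 4 tick(1): ref=11.0000 raw=[8.8000 22.0000 13.2000 13.2000]
After op 5 tick(6): ref=17.0000 raw=[13.6000 34.0000 20.4000 20.4000]
Wrap final raw readings (mod 12): 13.6000 mod 12 = 1.6000; 34.0000 mod 12 = 10.0000; 20.4000 mod 12 = 8.4000; 20.4000 mod 12 = 8.4000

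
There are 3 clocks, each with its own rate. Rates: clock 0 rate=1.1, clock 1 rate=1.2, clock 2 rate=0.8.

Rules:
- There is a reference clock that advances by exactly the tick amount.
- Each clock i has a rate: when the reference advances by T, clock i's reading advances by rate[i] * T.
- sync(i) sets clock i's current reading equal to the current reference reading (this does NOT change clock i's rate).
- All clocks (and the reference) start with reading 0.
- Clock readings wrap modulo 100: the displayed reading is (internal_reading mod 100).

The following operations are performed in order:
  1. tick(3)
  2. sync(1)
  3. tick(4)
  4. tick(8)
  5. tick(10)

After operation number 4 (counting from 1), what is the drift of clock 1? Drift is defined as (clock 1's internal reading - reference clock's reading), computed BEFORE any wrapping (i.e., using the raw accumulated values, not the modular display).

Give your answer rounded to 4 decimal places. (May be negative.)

After op 1 tick(3): ref=3.0000 raw=[3.3000 3.6000 2.4000]
After op 2 sync(1): ref=3.0000 raw=[3.3000 3.0000 2.4000]
After op 3 tick(4): ref=7.0000 raw=[7.7000 7.8000 5.6000]
After op 4 tick(8): ref=15.0000 raw=[16.5000 17.4000 12.0000]
Drift of clock 1 after op 4: 17.4000 - 15.0000 = 2.4000

Answer: 2.4000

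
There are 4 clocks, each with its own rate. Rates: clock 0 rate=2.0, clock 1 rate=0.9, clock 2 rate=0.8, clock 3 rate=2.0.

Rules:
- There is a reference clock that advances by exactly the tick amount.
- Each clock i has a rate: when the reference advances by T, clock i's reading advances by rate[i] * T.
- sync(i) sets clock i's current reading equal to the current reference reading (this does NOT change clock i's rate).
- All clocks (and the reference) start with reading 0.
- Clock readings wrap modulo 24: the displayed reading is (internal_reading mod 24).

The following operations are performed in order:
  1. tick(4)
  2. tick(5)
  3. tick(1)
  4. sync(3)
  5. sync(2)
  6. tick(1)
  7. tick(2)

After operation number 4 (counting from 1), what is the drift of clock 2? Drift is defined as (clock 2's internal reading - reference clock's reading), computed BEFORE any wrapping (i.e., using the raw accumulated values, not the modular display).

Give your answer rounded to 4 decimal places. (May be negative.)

After op 1 tick(4): ref=4.0000 raw=[8.0000 3.6000 3.2000 8.0000]
After op 2 tick(5): ref=9.0000 raw=[18.0000 8.1000 7.2000 18.0000]
After op 3 tick(1): ref=10.0000 raw=[20.0000 9.0000 8.0000 20.0000]
After op 4 sync(3): ref=10.0000 raw=[20.0000 9.0000 8.0000 10.0000]
Drift of clock 2 after op 4: 8.0000 - 10.0000 = -2.0000

Answer: -2.0000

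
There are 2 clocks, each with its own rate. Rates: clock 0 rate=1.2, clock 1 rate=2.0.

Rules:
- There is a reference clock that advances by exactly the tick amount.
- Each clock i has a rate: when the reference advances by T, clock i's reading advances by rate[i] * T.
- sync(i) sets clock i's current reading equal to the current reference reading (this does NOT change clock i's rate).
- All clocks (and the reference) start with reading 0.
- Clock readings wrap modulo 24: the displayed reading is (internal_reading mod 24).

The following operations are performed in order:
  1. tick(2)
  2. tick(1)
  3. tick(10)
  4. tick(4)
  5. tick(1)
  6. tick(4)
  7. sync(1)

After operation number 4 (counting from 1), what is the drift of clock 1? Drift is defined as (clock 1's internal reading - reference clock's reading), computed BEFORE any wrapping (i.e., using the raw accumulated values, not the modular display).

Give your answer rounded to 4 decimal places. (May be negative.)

After op 1 tick(2): ref=2.0000 raw=[2.4000 4.0000]
After op 2 tick(1): ref=3.0000 raw=[3.6000 6.0000]
After op 3 tick(10): ref=13.0000 raw=[15.6000 26.0000]
After op 4 tick(4): ref=17.0000 raw=[20.4000 34.0000]
Drift of clock 1 after op 4: 34.0000 - 17.0000 = 17.0000

Answer: 17.0000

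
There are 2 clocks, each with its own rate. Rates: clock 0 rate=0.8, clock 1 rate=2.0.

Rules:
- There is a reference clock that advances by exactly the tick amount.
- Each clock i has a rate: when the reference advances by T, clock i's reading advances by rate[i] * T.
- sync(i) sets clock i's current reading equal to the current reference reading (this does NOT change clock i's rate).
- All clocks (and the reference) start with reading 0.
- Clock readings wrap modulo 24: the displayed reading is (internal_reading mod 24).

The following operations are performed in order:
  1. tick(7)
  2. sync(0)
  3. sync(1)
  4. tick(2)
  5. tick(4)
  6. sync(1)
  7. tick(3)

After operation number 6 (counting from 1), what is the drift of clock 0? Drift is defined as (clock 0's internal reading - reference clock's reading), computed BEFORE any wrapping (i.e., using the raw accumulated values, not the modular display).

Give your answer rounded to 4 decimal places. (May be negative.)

Answer: -1.2000

Derivation:
After op 1 tick(7): ref=7.0000 raw=[5.6000 14.0000]
After op 2 sync(0): ref=7.0000 raw=[7.0000 14.0000]
After op 3 sync(1): ref=7.0000 raw=[7.0000 7.0000]
After op 4 tick(2): ref=9.0000 raw=[8.6000 11.0000]
After op 5 tick(4): ref=13.0000 raw=[11.8000 19.0000]
After op 6 sync(1): ref=13.0000 raw=[11.8000 13.0000]
Drift of clock 0 after op 6: 11.8000 - 13.0000 = -1.2000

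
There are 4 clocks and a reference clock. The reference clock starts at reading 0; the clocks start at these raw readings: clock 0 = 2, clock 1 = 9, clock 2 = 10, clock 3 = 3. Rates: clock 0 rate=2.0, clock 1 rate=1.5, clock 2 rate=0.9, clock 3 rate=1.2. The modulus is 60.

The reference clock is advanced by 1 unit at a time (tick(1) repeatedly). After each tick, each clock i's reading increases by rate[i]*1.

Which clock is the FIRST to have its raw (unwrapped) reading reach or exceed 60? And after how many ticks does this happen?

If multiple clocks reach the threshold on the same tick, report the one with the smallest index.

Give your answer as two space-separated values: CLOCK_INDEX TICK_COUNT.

Answer: 0 29

Derivation:
clock 0: start=2, rate=2.0, needs 60-2 = 58; ticks = ceil(58/2.0) = ceil(29.0000) = 29; reading at tick 29 = 2 + 2.0*29 = 60.0000
clock 1: start=9, rate=1.5, needs 60-9 = 51; ticks = ceil(51/1.5) = ceil(34.0000) = 34; reading at tick 34 = 9 + 1.5*34 = 60.0000
clock 2: start=10, rate=0.9, needs 60-10 = 50; ticks = ceil(50/0.9) = ceil(55.5556) = 56; reading at tick 56 = 10 + 0.9*56 = 60.4000
clock 3: start=3, rate=1.2, needs 60-3 = 57; ticks = ceil(57/1.2) = ceil(47.5000) = 48; reading at tick 48 = 3 + 1.2*48 = 60.6000
Minimum tick count = 29; winners = [0]; smallest index = 0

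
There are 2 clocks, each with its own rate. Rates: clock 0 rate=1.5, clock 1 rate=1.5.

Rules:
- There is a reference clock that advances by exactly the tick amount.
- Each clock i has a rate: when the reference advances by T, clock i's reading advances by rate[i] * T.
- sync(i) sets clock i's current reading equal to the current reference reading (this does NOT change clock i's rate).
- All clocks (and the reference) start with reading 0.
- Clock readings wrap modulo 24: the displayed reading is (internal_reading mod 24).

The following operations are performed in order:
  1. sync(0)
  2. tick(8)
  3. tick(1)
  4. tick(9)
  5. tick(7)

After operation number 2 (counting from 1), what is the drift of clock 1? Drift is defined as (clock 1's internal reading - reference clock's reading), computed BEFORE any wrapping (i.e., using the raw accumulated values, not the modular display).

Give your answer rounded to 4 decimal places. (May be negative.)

After op 1 sync(0): ref=0.0000 raw=[0.0000 0.0000]
After op 2 tick(8): ref=8.0000 raw=[12.0000 12.0000]
Drift of clock 1 after op 2: 12.0000 - 8.0000 = 4.0000

Answer: 4.0000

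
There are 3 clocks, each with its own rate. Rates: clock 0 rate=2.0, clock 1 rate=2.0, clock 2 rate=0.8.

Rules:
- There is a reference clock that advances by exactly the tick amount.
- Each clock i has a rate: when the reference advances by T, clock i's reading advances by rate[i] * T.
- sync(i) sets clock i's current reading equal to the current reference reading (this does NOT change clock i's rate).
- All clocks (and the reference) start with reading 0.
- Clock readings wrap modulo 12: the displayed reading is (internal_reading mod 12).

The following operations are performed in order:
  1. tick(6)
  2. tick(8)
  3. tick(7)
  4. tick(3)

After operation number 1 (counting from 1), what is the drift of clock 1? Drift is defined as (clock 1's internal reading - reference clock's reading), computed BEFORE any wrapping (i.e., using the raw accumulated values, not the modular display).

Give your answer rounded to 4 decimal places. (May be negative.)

Answer: 6.0000

Derivation:
After op 1 tick(6): ref=6.0000 raw=[12.0000 12.0000 4.8000]
Drift of clock 1 after op 1: 12.0000 - 6.0000 = 6.0000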